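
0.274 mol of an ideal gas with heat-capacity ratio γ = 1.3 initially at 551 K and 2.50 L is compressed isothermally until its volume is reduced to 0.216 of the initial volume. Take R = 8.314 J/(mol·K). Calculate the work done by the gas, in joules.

-1920 J

P₁ = nRT₁/V₁ = 0.274×8.314×551/2.50 = 502 kPa.
Isothermal: T stays 551 K; PV = const ⇒ V₂ = 0.540 L, P₂ = 2320 kPa.
W = nRT ln(V₂/V₁) = 0.274×8.314×551×ln(0.216) = -1920 J.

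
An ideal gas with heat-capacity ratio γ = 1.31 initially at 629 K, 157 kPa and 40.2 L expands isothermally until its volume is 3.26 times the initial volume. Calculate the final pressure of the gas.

48.2 kPa

Isothermal: T stays 629 K; PV = const ⇒ V₂ = 131 L, P₂ = 48.2 kPa.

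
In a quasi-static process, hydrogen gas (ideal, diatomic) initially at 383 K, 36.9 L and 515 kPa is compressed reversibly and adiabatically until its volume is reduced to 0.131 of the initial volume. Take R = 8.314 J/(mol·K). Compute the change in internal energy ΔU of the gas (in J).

59600 J

n = P₁V₁/(RT₁) = 515×36.9/(8.314×383) = 5.97 mol.
Adiabatic: TV^(γ−1) = const ⇒ T₂ = 383×(7.63)^0.400 = 864 K; PV^γ = const ⇒ P₂ = 8860 kPa.
For an ideal gas ΔU = nCvΔT with Cv = (5/2)R = 20.8 J/(mol·K).
ΔU = 5.97×20.8×(864−383) = 59600 J.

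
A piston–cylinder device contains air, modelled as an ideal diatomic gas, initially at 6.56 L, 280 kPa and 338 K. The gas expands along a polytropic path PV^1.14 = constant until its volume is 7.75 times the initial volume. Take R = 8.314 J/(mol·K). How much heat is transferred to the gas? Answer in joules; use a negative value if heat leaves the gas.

n = P₁V₁/(RT₁) = 280×6.56/(8.314×338) = 0.654 mol.
Polytropic n=1.14: T₂ = T₁(V₁/V₂)^(n−1) = 338×(0.129)^0.14 = 254 K; P₂ = P₁(V₁/V₂)^n = 27.1 kPa.
W = (P₁V₁−P₂V₂)/(n−1) = (280×6.56−27.1×50.8)/0.14 = 3270 J.
ΔU = nCvΔT = 0.654×20.8×(254−338) = -1140 J.
Q = ΔU + W = 2130 J.

2130 J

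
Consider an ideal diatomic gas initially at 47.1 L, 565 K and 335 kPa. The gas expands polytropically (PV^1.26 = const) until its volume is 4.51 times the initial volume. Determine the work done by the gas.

19700 J

n = P₁V₁/(RT₁) = 335×47.1/(8.314×565) = 3.36 mol.
Polytropic n=1.26: T₂ = T₁(V₁/V₂)^(n−1) = 565×(0.222)^0.26 = 382 K; P₂ = P₁(V₁/V₂)^n = 50.2 kPa.
W = (P₁V₁−P₂V₂)/(n−1) = (335×47.1−50.2×212)/0.26 = 19700 J.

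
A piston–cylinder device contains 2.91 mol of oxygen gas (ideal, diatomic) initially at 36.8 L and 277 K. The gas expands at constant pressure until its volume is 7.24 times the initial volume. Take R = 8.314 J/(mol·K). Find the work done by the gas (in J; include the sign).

41800 J

P₁ = nRT₁/V₁ = 2.91×8.314×277/36.8 = 182 kPa.
Isobaric: P stays 182 kPa; V/T = const ⇒ T₂ = 2010 K, V₂ = 266 L.
W = PΔV = 182×(266−36.8) kPa·L = 41800 J.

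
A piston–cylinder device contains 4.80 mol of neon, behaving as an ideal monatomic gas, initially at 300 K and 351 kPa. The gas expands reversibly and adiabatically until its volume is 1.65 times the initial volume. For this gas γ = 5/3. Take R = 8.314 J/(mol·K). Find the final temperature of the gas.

V₁ = nRT₁/P₁ = 4.80×8.314×300/351 = 34.1 L.
Adiabatic: TV^(γ−1) = const ⇒ T₂ = 300×(0.606)^0.667 = 215 K; PV^γ = const ⇒ P₂ = 152 kPa.

215 K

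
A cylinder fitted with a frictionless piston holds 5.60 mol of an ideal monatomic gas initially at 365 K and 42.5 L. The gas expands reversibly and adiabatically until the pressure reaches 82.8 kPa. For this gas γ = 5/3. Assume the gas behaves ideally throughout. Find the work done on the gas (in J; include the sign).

-11900 J

P₁ = nRT₁/V₁ = 5.60×8.314×365/42.5 = 400 kPa.
Adiabatic: T₂/T₁ = (P₂/P₁)^((γ−1)/γ) ⇒ T₂ = 365×(0.207)^0.400 = 194 K; V₂ = 109 L.
ΔU = nCvΔT = 5.60×12.5×(194−365) = -11900 J.
Q = 0 for an adiabatic process, so W = −ΔU = 11900 J.
Work done on the gas = −W_by = -11900 J.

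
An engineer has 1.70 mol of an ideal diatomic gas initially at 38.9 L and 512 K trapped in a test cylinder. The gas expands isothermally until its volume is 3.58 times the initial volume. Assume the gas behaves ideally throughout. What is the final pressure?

52.0 kPa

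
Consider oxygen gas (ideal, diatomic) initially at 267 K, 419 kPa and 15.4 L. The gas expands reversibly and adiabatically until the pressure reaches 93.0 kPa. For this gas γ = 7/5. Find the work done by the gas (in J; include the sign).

5640 J

n = P₁V₁/(RT₁) = 419×15.4/(8.314×267) = 2.91 mol.
Adiabatic: T₂/T₁ = (P₂/P₁)^((γ−1)/γ) ⇒ T₂ = 267×(0.222)^0.286 = 174 K; V₂ = 45.1 L.
ΔU = nCvΔT = 2.91×20.8×(174−267) = -5640 J.
Q = 0 for an adiabatic process, so W = −ΔU = 5640 J.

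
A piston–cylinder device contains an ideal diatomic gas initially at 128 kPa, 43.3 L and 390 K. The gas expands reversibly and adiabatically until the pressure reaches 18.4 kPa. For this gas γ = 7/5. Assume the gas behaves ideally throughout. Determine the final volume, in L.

173 L

Adiabatic: T₂/T₁ = (P₂/P₁)^((γ−1)/γ) ⇒ T₂ = 390×(0.144)^0.286 = 224 K; V₂ = 173 L.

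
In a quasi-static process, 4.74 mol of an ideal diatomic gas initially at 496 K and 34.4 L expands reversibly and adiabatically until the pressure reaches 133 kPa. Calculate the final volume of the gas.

97.1 L

P₁ = nRT₁/V₁ = 4.74×8.314×496/34.4 = 568 kPa.
Adiabatic: T₂/T₁ = (P₂/P₁)^((γ−1)/γ) ⇒ T₂ = 496×(0.234)^0.286 = 328 K; V₂ = 97.1 L.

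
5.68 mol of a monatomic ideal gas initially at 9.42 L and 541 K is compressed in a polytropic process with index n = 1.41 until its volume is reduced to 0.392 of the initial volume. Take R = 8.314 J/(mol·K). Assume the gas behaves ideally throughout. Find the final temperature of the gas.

794 K

P₁ = nRT₁/V₁ = 5.68×8.314×541/9.42 = 2710 kPa.
Polytropic n=1.41: T₂ = T₁(V₁/V₂)^(n−1) = 541×(2.55)^0.41 = 794 K; P₂ = P₁(V₁/V₂)^n = 10200 kPa.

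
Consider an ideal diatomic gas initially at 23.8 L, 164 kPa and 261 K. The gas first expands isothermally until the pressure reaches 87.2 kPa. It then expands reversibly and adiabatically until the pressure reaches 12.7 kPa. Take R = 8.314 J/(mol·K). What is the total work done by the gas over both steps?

6600 J

n = P₁V₁/(RT₁) = 164×23.8/(8.314×261) = 1.80 mol.
Step 1 — Isothermal: T stays 261 K; PV = const ⇒ V₂ = 44.8 L, P₂ = 87.2 kPa.
ΔU = 0 (ideal gas, T constant).
W = nRT ln(V₂/V₁) = 1.80×8.314×261×ln(1.88) = 2470 J.
Q = ΔU + W = 2470 J.
State after step 1: P = 87.2 kPa, V = 44.8 L, T = 261 K.
Step 2 — Adiabatic: T₂/T₁ = (P₂/P₁)^((γ−1)/γ) ⇒ T₂ = 261×(0.146)^0.286 = 151 K; V₂ = 177 L.
ΔU = nCvΔT = 1.80×20.8×(151−261) = -4130 J.
Q = 0 for an adiabatic process, so W = −ΔU = 4130 J.
Net over both steps: W = 6600 J, Q = 2470 J, ΔU = -4130 J.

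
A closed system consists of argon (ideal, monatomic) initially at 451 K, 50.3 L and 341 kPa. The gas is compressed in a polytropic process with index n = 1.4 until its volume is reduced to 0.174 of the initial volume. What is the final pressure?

Polytropic n=1.4: T₂ = T₁(V₁/V₂)^(n−1) = 451×(5.75)^0.40 = 908 K; P₂ = P₁(V₁/V₂)^n = 3940 kPa.

3940 kPa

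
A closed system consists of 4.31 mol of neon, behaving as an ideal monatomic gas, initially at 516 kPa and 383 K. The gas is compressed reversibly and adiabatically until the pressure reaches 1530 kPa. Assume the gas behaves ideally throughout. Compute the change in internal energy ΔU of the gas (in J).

11200 J

V₁ = nRT₁/P₁ = 4.31×8.314×383/516 = 26.6 L.
Adiabatic: T₂/T₁ = (P₂/P₁)^((γ−1)/γ) ⇒ T₂ = 383×(2.97)^0.400 = 592 K; V₂ = 13.9 L.
For an ideal gas ΔU = nCvΔT with Cv = (3/2)R = 12.5 J/(mol·K).
ΔU = 4.31×12.5×(592−383) = 11200 J.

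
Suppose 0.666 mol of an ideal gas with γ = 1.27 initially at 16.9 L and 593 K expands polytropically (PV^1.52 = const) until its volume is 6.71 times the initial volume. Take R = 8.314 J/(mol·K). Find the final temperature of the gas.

220 K

P₁ = nRT₁/V₁ = 0.666×8.314×593/16.9 = 194 kPa.
Polytropic n=1.52: T₂ = T₁(V₁/V₂)^(n−1) = 593×(0.149)^0.52 = 220 K; P₂ = P₁(V₁/V₂)^n = 10.8 kPa.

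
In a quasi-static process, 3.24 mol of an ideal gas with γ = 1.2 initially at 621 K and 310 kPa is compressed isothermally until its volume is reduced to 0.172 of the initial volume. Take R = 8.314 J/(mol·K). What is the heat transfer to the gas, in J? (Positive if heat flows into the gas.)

V₁ = nRT₁/P₁ = 3.24×8.314×621/310 = 54.0 L.
Isothermal: T stays 621 K; PV = const ⇒ V₂ = 9.28 L, P₂ = 1800 kPa.
ΔU = 0 (ideal gas, T constant).
W = nRT ln(V₂/V₁) = 3.24×8.314×621×ln(0.172) = -29400 J.
Q = ΔU + W = -29400 J.

-29400 J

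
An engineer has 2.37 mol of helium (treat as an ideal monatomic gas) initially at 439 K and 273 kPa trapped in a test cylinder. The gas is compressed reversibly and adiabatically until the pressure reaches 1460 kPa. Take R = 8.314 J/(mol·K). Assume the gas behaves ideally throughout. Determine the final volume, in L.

11.6 L

V₁ = nRT₁/P₁ = 2.37×8.314×439/273 = 31.7 L.
Adiabatic: T₂/T₁ = (P₂/P₁)^((γ−1)/γ) ⇒ T₂ = 439×(5.35)^0.400 = 859 K; V₂ = 11.6 L.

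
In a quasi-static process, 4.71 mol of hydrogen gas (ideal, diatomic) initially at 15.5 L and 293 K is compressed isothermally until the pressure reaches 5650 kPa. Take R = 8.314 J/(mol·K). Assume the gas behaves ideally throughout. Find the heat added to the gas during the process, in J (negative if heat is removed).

P₁ = nRT₁/V₁ = 4.71×8.314×293/15.5 = 740 kPa.
Isothermal: T stays 293 K; PV = const ⇒ V₂ = 2.03 L, P₂ = 5650 kPa.
ΔU = 0 (ideal gas, T constant).
W = nRT ln(V₂/V₁) = 4.71×8.314×293×ln(0.131) = -23300 J.
Q = ΔU + W = -23300 J.

-23300 J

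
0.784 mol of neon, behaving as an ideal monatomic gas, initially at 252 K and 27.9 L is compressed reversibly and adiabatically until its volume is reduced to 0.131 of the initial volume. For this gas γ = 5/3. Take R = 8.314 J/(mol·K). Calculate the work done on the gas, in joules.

7090 J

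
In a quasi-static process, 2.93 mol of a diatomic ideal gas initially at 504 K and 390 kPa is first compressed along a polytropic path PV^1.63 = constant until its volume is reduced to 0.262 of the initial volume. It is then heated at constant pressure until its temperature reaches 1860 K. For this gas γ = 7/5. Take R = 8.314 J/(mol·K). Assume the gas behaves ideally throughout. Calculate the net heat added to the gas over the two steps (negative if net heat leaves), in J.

73500 J

V₁ = nRT₁/P₁ = 2.93×8.314×504/390 = 31.5 L.
Step 1 — Polytropic n=1.63: T₂ = T₁(V₁/V₂)^(n−1) = 504×(3.82)^0.63 = 1170 K; P₂ = P₁(V₁/V₂)^n = 3460 kPa.
W = (P₁V₁−P₂V₂)/(n−1) = (390×31.5−3460×8.25)/0.63 = -25800 J.
ΔU = nCvΔT = 2.93×20.8×(1170−504) = 40700 J.
Q = ΔU + W = 14900 J.
State after step 1: P = 3460 kPa, V = 8.25 L, T = 1170 K.
Step 2 — Isobaric: P stays 3460 kPa; V/T = const ⇒ T₂ = 1860 K, V₂ = 13.1 L.
W = PΔV = 3460×(13.1−8.25) kPa·L = 16800 J.
ΔU = nCvΔT = 2.93×20.8×(1860−1170) = 41900 J.
Q = ΔU + W = nCpΔT = 58700 J.
Net over both steps: W = -9070 J, Q = 73500 J, ΔU = 82600 J.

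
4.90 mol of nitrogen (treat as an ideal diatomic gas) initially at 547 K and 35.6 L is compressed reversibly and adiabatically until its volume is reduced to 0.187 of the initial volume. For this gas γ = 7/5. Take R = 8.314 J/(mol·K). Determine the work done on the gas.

53200 J

P₁ = nRT₁/V₁ = 4.90×8.314×547/35.6 = 626 kPa.
Adiabatic: TV^(γ−1) = const ⇒ T₂ = 547×(5.35)^0.400 = 1070 K; PV^γ = const ⇒ P₂ = 6550 kPa.
ΔU = nCvΔT = 4.90×20.8×(1070−547) = 53200 J.
Q = 0 for an adiabatic process, so W = −ΔU = -53200 J.
Work done on the gas = −W_by = 53200 J.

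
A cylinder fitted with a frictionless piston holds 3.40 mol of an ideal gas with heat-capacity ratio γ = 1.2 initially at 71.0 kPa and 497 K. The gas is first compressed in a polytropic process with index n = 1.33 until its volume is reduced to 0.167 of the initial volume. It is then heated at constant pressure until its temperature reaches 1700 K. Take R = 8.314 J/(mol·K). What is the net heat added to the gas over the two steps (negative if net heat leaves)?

158000 J

V₁ = nRT₁/P₁ = 3.40×8.314×497/71.0 = 198 L.
Step 1 — Polytropic n=1.33: T₂ = T₁(V₁/V₂)^(n−1) = 497×(5.99)^0.33 = 897 K; P₂ = P₁(V₁/V₂)^n = 767 kPa.
W = (P₁V₁−P₂V₂)/(n−1) = (71.0×198−767×33.0)/0.33 = -34300 J.
ΔU = nCvΔT = 3.40×41.6×(897−497) = 56600 J.
Q = ΔU + W = 22300 J.
State after step 1: P = 767 kPa, V = 33.0 L, T = 897 K.
Step 2 — Isobaric: P stays 767 kPa; V/T = const ⇒ T₂ = 1700 K, V₂ = 62.6 L.
W = PΔV = 767×(62.6−33.0) kPa·L = 22700 J.
ΔU = nCvΔT = 3.40×41.6×(1700−897) = 113000 J.
Q = ΔU + W = nCpΔT = 136000 J.
Net over both steps: W = -11600 J, Q = 158000 J, ΔU = 170000 J.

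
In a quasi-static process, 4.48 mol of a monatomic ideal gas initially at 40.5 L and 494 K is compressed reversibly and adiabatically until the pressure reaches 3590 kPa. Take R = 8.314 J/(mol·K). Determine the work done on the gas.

P₁ = nRT₁/V₁ = 4.48×8.314×494/40.5 = 454 kPa.
Adiabatic: T₂/T₁ = (P₂/P₁)^((γ−1)/γ) ⇒ T₂ = 494×(7.90)^0.400 = 1130 K; V₂ = 11.7 L.
ΔU = nCvΔT = 4.48×12.5×(1130−494) = 35500 J.
Q = 0 for an adiabatic process, so W = −ΔU = -35500 J.
Work done on the gas = −W_by = 35500 J.

35500 J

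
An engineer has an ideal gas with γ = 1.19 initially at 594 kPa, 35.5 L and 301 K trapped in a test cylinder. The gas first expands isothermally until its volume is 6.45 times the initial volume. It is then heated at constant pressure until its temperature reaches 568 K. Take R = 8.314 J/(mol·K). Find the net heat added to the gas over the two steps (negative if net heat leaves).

n = P₁V₁/(RT₁) = 594×35.5/(8.314×301) = 8.43 mol.
Step 1 — Isothermal: T stays 301 K; PV = const ⇒ V₂ = 229 L, P₂ = 92.1 kPa.
ΔU = 0 (ideal gas, T constant).
W = nRT ln(V₂/V₁) = 8.43×8.314×301×ln(6.45) = 39300 J.
Q = ΔU + W = 39300 J.
State after step 1: P = 92.1 kPa, V = 229 L, T = 301 K.
Step 2 — Isobaric: P stays 92.1 kPa; V/T = const ⇒ T₂ = 568 K, V₂ = 432 L.
W = PΔV = 92.1×(432−229) kPa·L = 18700 J.
ΔU = nCvΔT = 8.43×43.8×(568−301) = 98400 J.
Q = ΔU + W = nCpΔT = 117000 J.
Net over both steps: W = 58000 J, Q = 156000 J, ΔU = 98400 J.

156000 J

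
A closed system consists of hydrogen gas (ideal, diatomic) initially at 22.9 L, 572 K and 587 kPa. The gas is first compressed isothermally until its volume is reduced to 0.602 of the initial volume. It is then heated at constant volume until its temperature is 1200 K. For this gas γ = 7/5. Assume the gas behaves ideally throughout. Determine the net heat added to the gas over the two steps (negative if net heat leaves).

n = P₁V₁/(RT₁) = 587×22.9/(8.314×572) = 2.83 mol.
Step 1 — Isothermal: T stays 572 K; PV = const ⇒ V₂ = 13.8 L, P₂ = 975 kPa.
ΔU = 0 (ideal gas, T constant).
W = nRT ln(V₂/V₁) = 2.83×8.314×572×ln(0.602) = -6820 J.
Q = ΔU + W = -6820 J.
State after step 1: P = 975 kPa, V = 13.8 L, T = 572 K.
Step 2 — Isochoric: V stays 13.8 L; P/T = const ⇒ T₂ = 1200 K, P₂ = 2050 kPa.
W = 0 (no volume change).
ΔU = nCvΔT = 2.83×20.8×(1200−572) = 36900 J.
Q = ΔU = 36900 J.
Net over both steps: W = -6820 J, Q = 30100 J, ΔU = 36900 J.

30100 J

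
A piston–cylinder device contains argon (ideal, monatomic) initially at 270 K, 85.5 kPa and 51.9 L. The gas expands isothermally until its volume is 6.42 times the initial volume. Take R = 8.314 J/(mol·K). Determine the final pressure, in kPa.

Isothermal: T stays 270 K; PV = const ⇒ V₂ = 333 L, P₂ = 13.3 kPa.

13.3 kPa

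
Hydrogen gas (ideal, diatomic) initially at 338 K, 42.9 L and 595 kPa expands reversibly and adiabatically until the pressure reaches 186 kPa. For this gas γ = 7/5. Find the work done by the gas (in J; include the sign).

18000 J

n = P₁V₁/(RT₁) = 595×42.9/(8.314×338) = 9.08 mol.
Adiabatic: T₂/T₁ = (P₂/P₁)^((γ−1)/γ) ⇒ T₂ = 338×(0.313)^0.286 = 242 K; V₂ = 98.4 L.
ΔU = nCvΔT = 9.08×20.8×(242−338) = -18000 J.
Q = 0 for an adiabatic process, so W = −ΔU = 18000 J.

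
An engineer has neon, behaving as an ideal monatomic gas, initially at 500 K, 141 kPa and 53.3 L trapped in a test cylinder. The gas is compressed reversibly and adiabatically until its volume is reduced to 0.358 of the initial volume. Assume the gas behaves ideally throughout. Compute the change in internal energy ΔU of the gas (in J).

n = P₁V₁/(RT₁) = 141×53.3/(8.314×500) = 1.81 mol.
Adiabatic: TV^(γ−1) = const ⇒ T₂ = 500×(2.79)^0.667 = 992 K; PV^γ = const ⇒ P₂ = 781 kPa.
For an ideal gas ΔU = nCvΔT with Cv = (3/2)R = 12.5 J/(mol·K).
ΔU = 1.81×12.5×(992−500) = 11100 J.

11100 J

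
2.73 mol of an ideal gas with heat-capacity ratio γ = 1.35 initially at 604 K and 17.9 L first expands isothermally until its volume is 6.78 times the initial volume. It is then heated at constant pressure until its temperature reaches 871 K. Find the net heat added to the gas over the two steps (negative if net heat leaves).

49600 J

P₁ = nRT₁/V₁ = 2.73×8.314×604/17.9 = 766 kPa.
Step 1 — Isothermal: T stays 604 K; PV = const ⇒ V₂ = 121 L, P₂ = 113 kPa.
ΔU = 0 (ideal gas, T constant).
W = nRT ln(V₂/V₁) = 2.73×8.314×604×ln(6.78) = 26200 J.
Q = ΔU + W = 26200 J.
State after step 1: P = 113 kPa, V = 121 L, T = 604 K.
Step 2 — Isobaric: P stays 113 kPa; V/T = const ⇒ T₂ = 871 K, V₂ = 175 L.
W = PΔV = 113×(175−121) kPa·L = 6060 J.
ΔU = nCvΔT = 2.73×23.8×(871−604) = 17300 J.
Q = ΔU + W = nCpΔT = 23400 J.
Net over both steps: W = 32300 J, Q = 49600 J, ΔU = 17300 J.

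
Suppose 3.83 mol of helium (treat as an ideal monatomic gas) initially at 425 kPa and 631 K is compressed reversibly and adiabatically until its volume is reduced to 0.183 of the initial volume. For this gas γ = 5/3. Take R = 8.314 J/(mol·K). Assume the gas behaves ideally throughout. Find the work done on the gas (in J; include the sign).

63400 J

V₁ = nRT₁/P₁ = 3.83×8.314×631/425 = 47.3 L.
Adiabatic: TV^(γ−1) = const ⇒ T₂ = 631×(5.46)^0.667 = 1960 K; PV^γ = const ⇒ P₂ = 7210 kPa.
ΔU = nCvΔT = 3.83×12.5×(1960−631) = 63400 J.
Q = 0 for an adiabatic process, so W = −ΔU = -63400 J.
Work done on the gas = −W_by = 63400 J.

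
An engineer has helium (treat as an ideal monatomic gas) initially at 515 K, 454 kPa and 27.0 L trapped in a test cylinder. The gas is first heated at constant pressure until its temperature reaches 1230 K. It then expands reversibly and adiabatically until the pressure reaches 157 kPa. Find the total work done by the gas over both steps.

32200 J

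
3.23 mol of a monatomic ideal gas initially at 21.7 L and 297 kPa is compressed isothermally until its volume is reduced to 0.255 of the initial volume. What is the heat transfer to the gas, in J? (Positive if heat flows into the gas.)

-8810 J

T₁ = P₁V₁/(nR) = 297×21.7/(3.23×8.314) = 240 K.
Isothermal: T stays 240 K; PV = const ⇒ V₂ = 5.53 L, P₂ = 1160 kPa.
ΔU = 0 (ideal gas, T constant).
W = nRT ln(V₂/V₁) = 3.23×8.314×240×ln(0.255) = -8810 J.
Q = ΔU + W = -8810 J.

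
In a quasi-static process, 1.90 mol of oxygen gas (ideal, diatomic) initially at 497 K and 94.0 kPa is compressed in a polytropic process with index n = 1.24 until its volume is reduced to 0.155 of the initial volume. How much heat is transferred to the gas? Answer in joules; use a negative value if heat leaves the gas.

V₁ = nRT₁/P₁ = 1.90×8.314×497/94.0 = 83.5 L.
Polytropic n=1.24: T₂ = T₁(V₁/V₂)^(n−1) = 497×(6.45)^0.24 = 777 K; P₂ = P₁(V₁/V₂)^n = 949 kPa.
W = (P₁V₁−P₂V₂)/(n−1) = (94.0×83.5−949×12.9)/0.24 = -18500 J.
ΔU = nCvΔT = 1.90×20.8×(777−497) = 11100 J.
Q = ΔU + W = -7380 J.

-7380 J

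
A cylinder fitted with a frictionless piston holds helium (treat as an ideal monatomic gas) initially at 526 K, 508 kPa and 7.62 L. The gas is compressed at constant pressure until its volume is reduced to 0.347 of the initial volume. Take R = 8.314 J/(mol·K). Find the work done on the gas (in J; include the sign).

2530 J

n = P₁V₁/(RT₁) = 508×7.62/(8.314×526) = 0.885 mol.
Isobaric: P stays 508 kPa; V/T = const ⇒ T₂ = 183 K, V₂ = 2.64 L.
W = PΔV = 508×(2.64−7.62) kPa·L = -2530 J.
Work done on the gas = −W_by = 2530 J.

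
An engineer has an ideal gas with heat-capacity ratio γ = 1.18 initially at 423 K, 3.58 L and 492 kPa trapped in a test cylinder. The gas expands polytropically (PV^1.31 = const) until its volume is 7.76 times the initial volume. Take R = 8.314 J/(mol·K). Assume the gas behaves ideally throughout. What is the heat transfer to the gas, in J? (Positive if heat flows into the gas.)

-1930 J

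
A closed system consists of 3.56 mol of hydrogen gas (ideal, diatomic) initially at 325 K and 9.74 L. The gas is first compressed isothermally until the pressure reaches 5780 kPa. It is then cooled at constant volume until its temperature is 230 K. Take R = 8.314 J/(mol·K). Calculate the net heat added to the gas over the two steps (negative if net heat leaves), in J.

-24000 J

P₁ = nRT₁/V₁ = 3.56×8.314×325/9.74 = 988 kPa.
Step 1 — Isothermal: T stays 325 K; PV = const ⇒ V₂ = 1.66 L, P₂ = 5780 kPa.
ΔU = 0 (ideal gas, T constant).
W = nRT ln(V₂/V₁) = 3.56×8.314×325×ln(0.171) = -17000 J.
Q = ΔU + W = -17000 J.
State after step 1: P = 5780 kPa, V = 1.66 L, T = 325 K.
Step 2 — Isochoric: V stays 1.66 L; P/T = const ⇒ T₂ = 230 K, P₂ = 4090 kPa.
W = 0 (no volume change).
ΔU = nCvΔT = 3.56×20.8×(230−325) = -7030 J.
Q = ΔU = -7030 J.
Net over both steps: W = -17000 J, Q = -24000 J, ΔU = -7030 J.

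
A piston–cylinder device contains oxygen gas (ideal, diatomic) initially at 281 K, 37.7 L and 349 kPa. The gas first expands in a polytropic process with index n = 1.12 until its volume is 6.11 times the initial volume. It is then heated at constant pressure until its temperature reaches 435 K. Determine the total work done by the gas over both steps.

31200 J

n = P₁V₁/(RT₁) = 349×37.7/(8.314×281) = 5.63 mol.
Step 1 — Polytropic n=1.12: T₂ = T₁(V₁/V₂)^(n−1) = 281×(0.164)^0.12 = 226 K; P₂ = P₁(V₁/V₂)^n = 46.0 kPa.
W = (P₁V₁−P₂V₂)/(n−1) = (349×37.7−46.0×230)/0.12 = 21400 J.
ΔU = nCvΔT = 5.63×20.8×(226−281) = -6420 J.
Q = ΔU + W = 15000 J.
State after step 1: P = 46.0 kPa, V = 230 L, T = 226 K.
Step 2 — Isobaric: P stays 46.0 kPa; V/T = const ⇒ T₂ = 435 K, V₂ = 443 L.
W = PΔV = 46.0×(443−230) kPa·L = 9780 J.
ΔU = nCvΔT = 5.63×20.8×(435−226) = 24400 J.
Q = ΔU + W = nCpΔT = 34200 J.
Net over both steps: W = 31200 J, Q = 49200 J, ΔU = 18000 J.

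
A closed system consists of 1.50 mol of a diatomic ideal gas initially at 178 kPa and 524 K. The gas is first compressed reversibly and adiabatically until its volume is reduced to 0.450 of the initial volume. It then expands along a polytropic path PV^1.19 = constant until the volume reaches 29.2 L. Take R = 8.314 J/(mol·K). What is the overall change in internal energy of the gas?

V₁ = nRT₁/P₁ = 1.50×8.314×524/178 = 36.7 L.
Step 1 — Adiabatic: TV^(γ−1) = const ⇒ T₂ = 524×(2.22)^0.400 = 721 K; PV^γ = const ⇒ P₂ = 544 kPa.
ΔU = nCvΔT = 1.50×20.8×(721−524) = 6150 J.
Q = 0 for an adiabatic process, so W = −ΔU = -6150 J.
State after step 1: P = 544 kPa, V = 16.5 L, T = 721 K.
Step 2 — Polytropic n=1.19: T₂ = T₁(V₁/V₂)^(n−1) = 721×(0.566)^0.19 = 647 K; P₂ = P₁(V₁/V₂)^n = 276 kPa.
W = (P₁V₁−P₂V₂)/(n−1) = (544×16.5−276×29.2)/0.19 = 4860 J.
ΔU = nCvΔT = 1.50×20.8×(647−721) = -2310 J.
Q = ΔU + W = 2550 J.
Net over both steps: W = -1290 J, Q = 2550 J, ΔU = 3840 J.

3840 J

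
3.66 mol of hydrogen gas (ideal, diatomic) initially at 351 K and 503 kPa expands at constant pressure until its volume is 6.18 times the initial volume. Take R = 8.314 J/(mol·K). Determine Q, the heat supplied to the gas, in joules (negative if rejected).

V₁ = nRT₁/P₁ = 3.66×8.314×351/503 = 21.2 L.
Isobaric: P stays 503 kPa; V/T = const ⇒ T₂ = 2170 K, V₂ = 131 L.
W = PΔV = 503×(131−21.2) kPa·L = 55300 J.
ΔU = nCvΔT = 3.66×20.8×(2170−351) = 138000 J.
Q = ΔU + W = nCpΔT = 194000 J.

194000 J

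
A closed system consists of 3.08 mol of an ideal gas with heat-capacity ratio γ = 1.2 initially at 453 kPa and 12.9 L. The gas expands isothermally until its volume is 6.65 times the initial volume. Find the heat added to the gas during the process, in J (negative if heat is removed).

11100 J

T₁ = P₁V₁/(nR) = 453×12.9/(3.08×8.314) = 228 K.
Isothermal: T stays 228 K; PV = const ⇒ V₂ = 85.8 L, P₂ = 68.1 kPa.
ΔU = 0 (ideal gas, T constant).
W = nRT ln(V₂/V₁) = 3.08×8.314×228×ln(6.65) = 11100 J.
Q = ΔU + W = 11100 J.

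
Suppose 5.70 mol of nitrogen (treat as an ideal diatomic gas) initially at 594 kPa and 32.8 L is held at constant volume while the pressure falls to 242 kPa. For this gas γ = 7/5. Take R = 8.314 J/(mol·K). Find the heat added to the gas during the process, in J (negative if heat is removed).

-28900 J

T₁ = P₁V₁/(nR) = 594×32.8/(5.70×8.314) = 411 K.
Isochoric: V stays 32.8 L; P/T = const ⇒ T₂ = 167 K, P₂ = 242 kPa.
W = 0 (no volume change).
ΔU = nCvΔT = 5.70×20.8×(167−411) = -28900 J.
Q = ΔU = -28900 J.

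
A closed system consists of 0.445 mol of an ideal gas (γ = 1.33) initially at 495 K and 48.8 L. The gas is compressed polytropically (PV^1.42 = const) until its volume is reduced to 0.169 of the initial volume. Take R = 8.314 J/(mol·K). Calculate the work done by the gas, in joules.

P₁ = nRT₁/V₁ = 0.445×8.314×495/48.8 = 37.5 kPa.
Polytropic n=1.42: T₂ = T₁(V₁/V₂)^(n−1) = 495×(5.92)^0.42 = 1040 K; P₂ = P₁(V₁/V₂)^n = 469 kPa.
W = (P₁V₁−P₂V₂)/(n−1) = (37.5×48.8−469×8.25)/0.42 = -4840 J.

-4840 J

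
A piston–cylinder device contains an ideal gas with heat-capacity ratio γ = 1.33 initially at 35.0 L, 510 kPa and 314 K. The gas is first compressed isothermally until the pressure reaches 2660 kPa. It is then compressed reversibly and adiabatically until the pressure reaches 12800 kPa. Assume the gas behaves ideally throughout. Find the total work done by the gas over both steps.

-55300 J

n = P₁V₁/(RT₁) = 510×35.0/(8.314×314) = 6.84 mol.
Step 1 — Isothermal: T stays 314 K; PV = const ⇒ V₂ = 6.71 L, P₂ = 2660 kPa.
ΔU = 0 (ideal gas, T constant).
W = nRT ln(V₂/V₁) = 6.84×8.314×314×ln(0.192) = -29500 J.
Q = ΔU + W = -29500 J.
State after step 1: P = 2660 kPa, V = 6.71 L, T = 314 K.
Step 2 — Adiabatic: T₂/T₁ = (P₂/P₁)^((γ−1)/γ) ⇒ T₂ = 314×(4.81)^0.248 = 464 K; V₂ = 2.06 L.
ΔU = nCvΔT = 6.84×25.2×(464−314) = 25800 J.
Q = 0 for an adiabatic process, so W = −ΔU = -25800 J.
Net over both steps: W = -55300 J, Q = -29500 J, ΔU = 25800 J.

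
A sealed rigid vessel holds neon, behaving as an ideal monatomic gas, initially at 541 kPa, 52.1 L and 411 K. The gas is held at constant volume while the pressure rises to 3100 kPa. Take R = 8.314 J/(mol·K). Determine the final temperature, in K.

Isochoric: V stays 52.1 L; P/T = const ⇒ T₂ = 2360 K, P₂ = 3100 kPa.

2360 K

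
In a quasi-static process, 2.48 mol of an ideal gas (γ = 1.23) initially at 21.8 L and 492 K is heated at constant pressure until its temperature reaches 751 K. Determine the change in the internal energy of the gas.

23200 J

P₁ = nRT₁/V₁ = 2.48×8.314×492/21.8 = 465 kPa.
Isobaric: P stays 465 kPa; V/T = const ⇒ T₂ = 751 K, V₂ = 33.3 L.
For an ideal gas ΔU = nCvΔT with Cv = R/(γ−1) = 36.1 J/(mol·K).
ΔU = 2.48×36.1×(751−492) = 23200 J.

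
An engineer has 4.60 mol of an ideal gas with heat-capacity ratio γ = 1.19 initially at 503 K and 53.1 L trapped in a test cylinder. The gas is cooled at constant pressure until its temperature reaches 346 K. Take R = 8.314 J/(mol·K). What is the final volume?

36.5 L

P₁ = nRT₁/V₁ = 4.60×8.314×503/53.1 = 362 kPa.
Isobaric: P stays 362 kPa; V/T = const ⇒ T₂ = 346 K, V₂ = 36.5 L.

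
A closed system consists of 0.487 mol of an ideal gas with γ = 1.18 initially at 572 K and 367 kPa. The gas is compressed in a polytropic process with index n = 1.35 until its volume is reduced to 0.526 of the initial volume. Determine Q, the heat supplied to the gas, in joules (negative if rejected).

1580 J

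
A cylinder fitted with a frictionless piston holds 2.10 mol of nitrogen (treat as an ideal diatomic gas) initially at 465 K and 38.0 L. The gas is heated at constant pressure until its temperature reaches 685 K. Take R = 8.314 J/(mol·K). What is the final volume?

56.0 L

P₁ = nRT₁/V₁ = 2.10×8.314×465/38.0 = 214 kPa.
Isobaric: P stays 214 kPa; V/T = const ⇒ T₂ = 685 K, V₂ = 56.0 L.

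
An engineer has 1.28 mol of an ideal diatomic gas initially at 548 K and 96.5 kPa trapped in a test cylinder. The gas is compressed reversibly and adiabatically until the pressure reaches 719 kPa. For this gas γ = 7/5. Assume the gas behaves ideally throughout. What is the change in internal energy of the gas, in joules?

11300 J

V₁ = nRT₁/P₁ = 1.28×8.314×548/96.5 = 60.4 L.
Adiabatic: T₂/T₁ = (P₂/P₁)^((γ−1)/γ) ⇒ T₂ = 548×(7.45)^0.286 = 973 K; V₂ = 14.4 L.
For an ideal gas ΔU = nCvΔT with Cv = (5/2)R = 20.8 J/(mol·K).
ΔU = 1.28×20.8×(973−548) = 11300 J.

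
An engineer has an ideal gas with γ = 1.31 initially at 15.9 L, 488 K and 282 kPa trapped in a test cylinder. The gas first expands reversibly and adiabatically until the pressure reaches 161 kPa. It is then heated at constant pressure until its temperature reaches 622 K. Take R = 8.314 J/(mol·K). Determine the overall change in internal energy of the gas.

3970 J

n = P₁V₁/(RT₁) = 282×15.9/(8.314×488) = 1.11 mol.
Step 1 — Adiabatic: T₂/T₁ = (P₂/P₁)^((γ−1)/γ) ⇒ T₂ = 488×(0.571)^0.237 = 427 K; V₂ = 24.4 L.
ΔU = nCvΔT = 1.11×26.8×(427−488) = -1800 J.
Q = 0 for an adiabatic process, so W = −ΔU = 1800 J.
State after step 1: P = 161 kPa, V = 24.4 L, T = 427 K.
Step 2 — Isobaric: P stays 161 kPa; V/T = const ⇒ T₂ = 622 K, V₂ = 35.5 L.
W = PΔV = 161×(35.5−24.4) kPa·L = 1790 J.
ΔU = nCvΔT = 1.11×26.8×(622−427) = 5770 J.
Q = ΔU + W = nCpΔT = 7560 J.
Net over both steps: W = 3580 J, Q = 7560 J, ΔU = 3970 J.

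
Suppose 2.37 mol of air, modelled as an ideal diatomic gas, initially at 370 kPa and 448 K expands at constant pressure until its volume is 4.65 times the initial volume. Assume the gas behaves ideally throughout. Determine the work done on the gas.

-32200 J

V₁ = nRT₁/P₁ = 2.37×8.314×448/370 = 23.9 L.
Isobaric: P stays 370 kPa; V/T = const ⇒ T₂ = 2080 K, V₂ = 111 L.
W = PΔV = 370×(111−23.9) kPa·L = 32200 J.
Work done on the gas = −W_by = -32200 J.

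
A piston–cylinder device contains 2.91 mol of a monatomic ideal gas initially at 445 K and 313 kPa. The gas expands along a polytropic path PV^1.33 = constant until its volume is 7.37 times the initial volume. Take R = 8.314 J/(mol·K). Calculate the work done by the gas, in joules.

15700 J

V₁ = nRT₁/P₁ = 2.91×8.314×445/313 = 34.4 L.
Polytropic n=1.33: T₂ = T₁(V₁/V₂)^(n−1) = 445×(0.136)^0.33 = 230 K; P₂ = P₁(V₁/V₂)^n = 22.0 kPa.
W = (P₁V₁−P₂V₂)/(n−1) = (313×34.4−22.0×254)/0.33 = 15700 J.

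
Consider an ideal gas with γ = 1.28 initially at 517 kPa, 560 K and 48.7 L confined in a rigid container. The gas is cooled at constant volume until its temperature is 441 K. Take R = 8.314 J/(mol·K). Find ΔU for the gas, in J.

-19100 J

n = P₁V₁/(RT₁) = 517×48.7/(8.314×560) = 5.41 mol.
Isochoric: V stays 48.7 L; P/T = const ⇒ T₂ = 441 K, P₂ = 407 kPa.
For an ideal gas ΔU = nCvΔT with Cv = R/(γ−1) = 29.7 J/(mol·K).
ΔU = 5.41×29.7×(441−560) = -19100 J.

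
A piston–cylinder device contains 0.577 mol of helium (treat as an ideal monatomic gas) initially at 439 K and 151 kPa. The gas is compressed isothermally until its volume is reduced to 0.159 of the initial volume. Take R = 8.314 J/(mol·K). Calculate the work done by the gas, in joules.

-3870 J

V₁ = nRT₁/P₁ = 0.577×8.314×439/151 = 13.9 L.
Isothermal: T stays 439 K; PV = const ⇒ V₂ = 2.22 L, P₂ = 950 kPa.
W = nRT ln(V₂/V₁) = 0.577×8.314×439×ln(0.159) = -3870 J.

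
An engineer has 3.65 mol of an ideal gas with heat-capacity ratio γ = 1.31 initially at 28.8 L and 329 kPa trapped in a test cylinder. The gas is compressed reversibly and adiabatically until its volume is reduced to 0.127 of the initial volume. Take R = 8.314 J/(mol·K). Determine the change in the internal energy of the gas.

T₁ = P₁V₁/(nR) = 329×28.8/(3.65×8.314) = 312 K.
Adiabatic: TV^(γ−1) = const ⇒ T₂ = 312×(7.87)^0.310 = 592 K; PV^γ = const ⇒ P₂ = 4910 kPa.
For an ideal gas ΔU = nCvΔT with Cv = R/(γ−1) = 26.8 J/(mol·K).
ΔU = 3.65×26.8×(592−312) = 27400 J.

27400 J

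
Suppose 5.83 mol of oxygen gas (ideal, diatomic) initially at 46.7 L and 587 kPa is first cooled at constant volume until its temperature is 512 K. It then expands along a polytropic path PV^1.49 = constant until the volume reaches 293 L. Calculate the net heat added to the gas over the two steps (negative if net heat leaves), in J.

-13300 J

T₁ = P₁V₁/(nR) = 587×46.7/(5.83×8.314) = 566 K.
Step 1 — Isochoric: V stays 46.7 L; P/T = const ⇒ T₂ = 512 K, P₂ = 531 kPa.
W = 0 (no volume change).
ΔU = nCvΔT = 5.83×20.8×(512−566) = -6490 J.
Q = ΔU = -6490 J.
State after step 1: P = 531 kPa, V = 46.7 L, T = 512 K.
Step 2 — Polytropic n=1.49: T₂ = T₁(V₁/V₂)^(n−1) = 512×(0.159)^0.49 = 208 K; P₂ = P₁(V₁/V₂)^n = 34.4 kPa.
W = (P₁V₁−P₂V₂)/(n−1) = (531×46.7−34.4×293)/0.49 = 30100 J.
ΔU = nCvΔT = 5.83×20.8×(208−512) = -36800 J.
Q = ΔU + W = -6760 J.
Net over both steps: W = 30100 J, Q = -13300 J, ΔU = -43300 J.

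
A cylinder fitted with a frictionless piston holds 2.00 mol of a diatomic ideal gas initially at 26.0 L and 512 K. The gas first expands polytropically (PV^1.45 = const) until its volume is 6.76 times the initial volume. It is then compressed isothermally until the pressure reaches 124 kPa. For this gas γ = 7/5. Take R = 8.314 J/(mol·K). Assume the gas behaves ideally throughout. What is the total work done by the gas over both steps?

4430 J

P₁ = nRT₁/V₁ = 2.00×8.314×512/26.0 = 327 kPa.
Step 1 — Polytropic n=1.45: T₂ = T₁(V₁/V₂)^(n−1) = 512×(0.148)^0.45 = 217 K; P₂ = P₁(V₁/V₂)^n = 20.5 kPa.
W = (P₁V₁−P₂V₂)/(n−1) = (327×26.0−20.5×176)/0.45 = 10900 J.
ΔU = nCvΔT = 2.00×20.8×(217−512) = -12300 J.
Q = ΔU + W = -1360 J.
State after step 1: P = 20.5 kPa, V = 176 L, T = 217 K.
Step 2 — Isothermal: T stays 217 K; PV = const ⇒ V₂ = 29.1 L, P₂ = 124 kPa.
ΔU = 0 (ideal gas, T constant).
W = nRT ln(V₂/V₁) = 2.00×8.314×217×ln(0.165) = -6480 J.
Q = ΔU + W = -6480 J.
Net over both steps: W = 4430 J, Q = -7850 J, ΔU = -12300 J.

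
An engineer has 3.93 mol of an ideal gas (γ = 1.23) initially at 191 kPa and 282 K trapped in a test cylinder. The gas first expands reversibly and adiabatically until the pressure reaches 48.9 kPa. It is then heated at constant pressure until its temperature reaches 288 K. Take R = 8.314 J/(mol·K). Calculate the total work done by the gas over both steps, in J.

11300 J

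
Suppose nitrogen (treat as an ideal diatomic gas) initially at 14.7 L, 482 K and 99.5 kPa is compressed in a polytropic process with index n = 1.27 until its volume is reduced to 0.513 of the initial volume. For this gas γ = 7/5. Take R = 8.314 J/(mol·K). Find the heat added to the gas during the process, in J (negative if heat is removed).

-348 J

n = P₁V₁/(RT₁) = 99.5×14.7/(8.314×482) = 0.365 mol.
Polytropic n=1.27: T₂ = T₁(V₁/V₂)^(n−1) = 482×(1.95)^0.27 = 577 K; P₂ = P₁(V₁/V₂)^n = 232 kPa.
W = (P₁V₁−P₂V₂)/(n−1) = (99.5×14.7−232×7.54)/0.27 = -1070 J.
ΔU = nCvΔT = 0.365×20.8×(577−482) = 722 J.
Q = ΔU + W = -348 J.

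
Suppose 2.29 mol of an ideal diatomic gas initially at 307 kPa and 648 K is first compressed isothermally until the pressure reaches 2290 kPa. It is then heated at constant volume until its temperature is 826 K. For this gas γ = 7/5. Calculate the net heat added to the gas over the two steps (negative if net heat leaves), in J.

V₁ = nRT₁/P₁ = 2.29×8.314×648/307 = 40.2 L.
Step 1 — Isothermal: T stays 648 K; PV = const ⇒ V₂ = 5.39 L, P₂ = 2290 kPa.
ΔU = 0 (ideal gas, T constant).
W = nRT ln(V₂/V₁) = 2.29×8.314×648×ln(0.134) = -24800 J.
Q = ΔU + W = -24800 J.
State after step 1: P = 2290 kPa, V = 5.39 L, T = 648 K.
Step 2 — Isochoric: V stays 5.39 L; P/T = const ⇒ T₂ = 826 K, P₂ = 2920 kPa.
W = 0 (no volume change).
ΔU = nCvΔT = 2.29×20.8×(826−648) = 8470 J.
Q = ΔU = 8470 J.
Net over both steps: W = -24800 J, Q = -16300 J, ΔU = 8470 J.

-16300 J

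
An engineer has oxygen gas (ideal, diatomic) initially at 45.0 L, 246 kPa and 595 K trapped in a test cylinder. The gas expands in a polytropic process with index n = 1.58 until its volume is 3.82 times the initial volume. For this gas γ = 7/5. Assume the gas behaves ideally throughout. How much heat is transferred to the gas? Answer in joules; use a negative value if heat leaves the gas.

n = P₁V₁/(RT₁) = 246×45.0/(8.314×595) = 2.24 mol.
Polytropic n=1.58: T₂ = T₁(V₁/V₂)^(n−1) = 595×(0.262)^0.58 = 273 K; P₂ = P₁(V₁/V₂)^n = 29.6 kPa.
W = (P₁V₁−P₂V₂)/(n−1) = (246×45.0−29.6×172)/0.58 = 10300 J.
ΔU = nCvΔT = 2.24×20.8×(273−595) = -15000 J.
Q = ΔU + W = -4640 J.

-4640 J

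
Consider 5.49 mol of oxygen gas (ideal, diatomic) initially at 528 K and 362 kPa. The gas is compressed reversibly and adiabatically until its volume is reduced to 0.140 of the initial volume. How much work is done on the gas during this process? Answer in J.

72000 J

V₁ = nRT₁/P₁ = 5.49×8.314×528/362 = 66.6 L.
Adiabatic: TV^(γ−1) = const ⇒ T₂ = 528×(7.14)^0.400 = 1160 K; PV^γ = const ⇒ P₂ = 5680 kPa.
ΔU = nCvΔT = 5.49×20.8×(1160−528) = 72000 J.
Q = 0 for an adiabatic process, so W = −ΔU = -72000 J.
Work done on the gas = −W_by = 72000 J.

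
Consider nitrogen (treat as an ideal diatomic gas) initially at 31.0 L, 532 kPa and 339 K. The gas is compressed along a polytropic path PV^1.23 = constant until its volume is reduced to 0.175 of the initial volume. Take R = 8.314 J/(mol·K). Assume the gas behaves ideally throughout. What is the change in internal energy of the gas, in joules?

20300 J

n = P₁V₁/(RT₁) = 532×31.0/(8.314×339) = 5.85 mol.
Polytropic n=1.23: T₂ = T₁(V₁/V₂)^(n−1) = 339×(5.71)^0.23 = 506 K; P₂ = P₁(V₁/V₂)^n = 4540 kPa.
For an ideal gas ΔU = nCvΔT with Cv = (5/2)R = 20.8 J/(mol·K).
ΔU = 5.85×20.8×(506−339) = 20300 J.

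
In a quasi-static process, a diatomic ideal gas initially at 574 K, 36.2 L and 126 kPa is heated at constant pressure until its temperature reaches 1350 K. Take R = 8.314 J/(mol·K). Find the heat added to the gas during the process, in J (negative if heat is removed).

21600 J

n = P₁V₁/(RT₁) = 126×36.2/(8.314×574) = 0.956 mol.
Isobaric: P stays 126 kPa; V/T = const ⇒ T₂ = 1350 K, V₂ = 85.1 L.
W = PΔV = 126×(85.1−36.2) kPa·L = 6170 J.
ΔU = nCvΔT = 0.956×20.8×(1350−574) = 15400 J.
Q = ΔU + W = nCpΔT = 21600 J.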